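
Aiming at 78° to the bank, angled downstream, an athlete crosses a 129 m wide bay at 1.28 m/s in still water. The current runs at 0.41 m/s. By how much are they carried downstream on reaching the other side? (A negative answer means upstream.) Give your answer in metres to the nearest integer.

Perpendicular speed = 1.252 m/s; crossing time = 129 / 1.252 = 103.033 s.
Net downstream speed = 0.676 m/s.
Drift = 0.676 × 103.033 = 69.663 m (downstream).

70 m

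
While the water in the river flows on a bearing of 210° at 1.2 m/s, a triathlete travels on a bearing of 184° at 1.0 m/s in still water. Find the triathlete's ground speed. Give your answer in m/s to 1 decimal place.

Taking east as x and north as y: velocity relative to the water = (-0.070, -0.998) m/s; the water relative to ground = (-0.600, -1.039) m/s.
Velocity relative to ground = (-0.070, -0.998) + (-0.600, -1.039) = (-0.670, -2.037) m/s.
Speed = |(-0.670, -2.037)| = 2.144 m/s.

2.1 m/s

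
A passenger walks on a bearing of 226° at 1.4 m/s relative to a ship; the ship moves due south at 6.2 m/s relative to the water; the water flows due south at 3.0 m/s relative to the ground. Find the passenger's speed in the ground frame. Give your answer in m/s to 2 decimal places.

In east/north components (m/s): passenger relative to ship = (-1.007, -0.973); ship relative to water = (0.000, -6.200); water relative to ground = (0.000, -3.000).
Sum = (-1.007, -10.173) m/s.
Speed = |(-1.007, -10.173)| = 10.222 m/s.

10.22 m/s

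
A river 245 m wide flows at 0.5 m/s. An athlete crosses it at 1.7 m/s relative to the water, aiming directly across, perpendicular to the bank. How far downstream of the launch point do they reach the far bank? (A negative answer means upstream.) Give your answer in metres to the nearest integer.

72 m

Perpendicular speed = 1.700 m/s; crossing time = 245 / 1.700 = 144.118 s.
Net downstream speed = 0.500 m/s.
Drift = 0.500 × 144.118 = 72.059 m (downstream).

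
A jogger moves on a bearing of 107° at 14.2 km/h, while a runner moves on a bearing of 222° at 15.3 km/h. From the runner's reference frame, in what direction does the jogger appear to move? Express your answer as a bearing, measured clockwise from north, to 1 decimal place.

Taking east as x and north as y: jogger velocity = (13.580, -4.152) km/h; runner velocity = (-10.238, -11.370) km/h.
Velocity of jogger relative to runner = (13.580, -4.152) − (-10.238, -11.370) = (23.817, 7.218) km/h.
Bearing = atan2(23.82, 7.22) = 73.14° clockwise from north.

073.1°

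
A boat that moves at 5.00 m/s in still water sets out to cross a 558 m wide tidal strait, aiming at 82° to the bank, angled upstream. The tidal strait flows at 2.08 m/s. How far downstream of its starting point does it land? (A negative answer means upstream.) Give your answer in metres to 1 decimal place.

Perpendicular speed = 4.951 m/s; crossing time = 558 / 4.951 = 112.697 s.
Net downstream speed = 1.384 m/s.
Drift = 1.384 × 112.697 = 155.987 m (downstream).

156.0 m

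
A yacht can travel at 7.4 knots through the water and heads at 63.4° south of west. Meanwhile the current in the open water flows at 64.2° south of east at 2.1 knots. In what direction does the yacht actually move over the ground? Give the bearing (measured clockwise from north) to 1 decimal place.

Taking east as x and north as y: velocity relative to the water = (-3.313, -6.617) knots; the water relative to ground = (0.914, -1.891) knots.
Velocity relative to ground = (-3.313, -6.617) + (0.914, -1.891) = (-2.399, -8.507) knots.
Bearing = atan2(-2.40, -8.51) = 195.75° clockwise from north.

195.8°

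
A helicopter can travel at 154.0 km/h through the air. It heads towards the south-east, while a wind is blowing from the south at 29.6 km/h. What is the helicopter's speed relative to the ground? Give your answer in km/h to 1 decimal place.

134.7 km/h

Taking east as x and north as y: velocity relative to the air = (108.894, -108.894) km/h; the air relative to ground = (0.000, 29.600) km/h.
Velocity relative to ground = (108.894, -108.894) + (0.000, 29.600) = (108.894, -79.294) km/h.
Speed = |(108.894, -79.294)| = 134.706 km/h.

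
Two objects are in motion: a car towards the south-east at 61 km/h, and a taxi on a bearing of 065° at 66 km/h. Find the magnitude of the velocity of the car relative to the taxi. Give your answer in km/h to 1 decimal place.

Taking east as x and north as y: car velocity = (43.134, -43.134) km/h; taxi velocity = (59.816, 27.893) km/h.
Velocity of car relative to taxi = (43.134, -43.134) − (59.816, 27.893) = (-16.683, -71.026) km/h.
Magnitude = |(-16.683, -71.026)| = 72.959 km/h.

73.0 km/h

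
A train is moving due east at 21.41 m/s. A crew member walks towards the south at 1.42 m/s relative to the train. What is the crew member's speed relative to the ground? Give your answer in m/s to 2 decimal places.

Taking east as x and north as y: train velocity = (21.410, 0.000) m/s; crew member velocity relative to train = (0.000, -1.420) m/s.
Velocity relative to ground = (21.410, 0.000) + (0.000, -1.420) = (21.410, -1.420) m/s.
Speed = |(21.410, -1.420)| = 21.457 m/s.

21.46 m/s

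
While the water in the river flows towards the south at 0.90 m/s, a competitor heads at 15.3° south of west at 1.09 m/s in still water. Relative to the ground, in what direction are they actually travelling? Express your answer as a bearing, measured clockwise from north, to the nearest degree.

222°

Taking east as x and north as y: velocity relative to the water = (-1.051, -0.288) m/s; the water relative to ground = (0.000, -0.900) m/s.
Velocity relative to ground = (-1.051, -0.288) + (0.000, -0.900) = (-1.051, -1.188) m/s.
Bearing = atan2(-1.05, -1.19) = 221.52° clockwise from north.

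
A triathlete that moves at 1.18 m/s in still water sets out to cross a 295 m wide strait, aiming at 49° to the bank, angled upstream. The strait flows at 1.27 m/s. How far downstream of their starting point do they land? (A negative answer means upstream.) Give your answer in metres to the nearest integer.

Perpendicular speed = 0.891 m/s; crossing time = 295 / 0.891 = 331.253 s.
Net downstream speed = 0.496 m/s.
Drift = 0.496 × 331.253 = 164.252 m (downstream).

164 m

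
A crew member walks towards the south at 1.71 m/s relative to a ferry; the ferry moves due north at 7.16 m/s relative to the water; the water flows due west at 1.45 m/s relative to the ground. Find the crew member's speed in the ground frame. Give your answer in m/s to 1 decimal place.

In east/north components (m/s): crew member relative to ferry = (0.000, -1.710); ferry relative to water = (0.000, 7.160); water relative to ground = (-1.450, 0.000).
Sum = (-1.450, 5.450) m/s.
Speed = |(-1.450, 5.450)| = 5.640 m/s.

5.6 m/s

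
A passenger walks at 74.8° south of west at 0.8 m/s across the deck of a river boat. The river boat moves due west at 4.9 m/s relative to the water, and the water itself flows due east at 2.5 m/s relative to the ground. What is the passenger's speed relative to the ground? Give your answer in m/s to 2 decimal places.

In east/north components (m/s): passenger relative to river boat = (-0.210, -0.772); river boat relative to water = (-4.900, 0.000); water relative to ground = (2.500, 0.000).
Sum = (-2.610, -0.772) m/s.
Speed = |(-2.610, -0.772)| = 2.722 m/s.

2.72 m/s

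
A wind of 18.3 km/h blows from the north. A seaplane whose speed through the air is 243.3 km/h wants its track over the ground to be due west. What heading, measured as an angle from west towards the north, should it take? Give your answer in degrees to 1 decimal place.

The wind pushes perpendicular to the desired track; the heading must have a component into the wind equal to 18.3 km/h: 243.3 sin θ = 18.3.
sin θ = 0.0752, so θ = 4.314°.

4.3°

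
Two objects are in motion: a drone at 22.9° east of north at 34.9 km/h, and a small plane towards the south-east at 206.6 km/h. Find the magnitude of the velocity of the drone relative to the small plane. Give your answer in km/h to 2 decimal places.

Taking east as x and north as y: drone velocity = (13.580, 32.149) km/h; small plane velocity = (146.088, -146.088) km/h.
Velocity of drone relative to small plane = (13.580, 32.149) − (146.088, -146.088) = (-132.508, 178.238) km/h.
Magnitude = |(-132.508, 178.238)| = 222.097 km/h.

222.10 km/h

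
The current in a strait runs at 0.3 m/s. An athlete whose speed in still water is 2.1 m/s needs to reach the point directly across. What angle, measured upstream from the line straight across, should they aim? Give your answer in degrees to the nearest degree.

To cancel the current, the upstream component of the athlete's velocity must equal the flow: 2.1 sin θ = 0.3.
sin θ = 0.3 / 2.1 = 0.1429.
θ = arcsin(0.1429) = 8.213°.

8°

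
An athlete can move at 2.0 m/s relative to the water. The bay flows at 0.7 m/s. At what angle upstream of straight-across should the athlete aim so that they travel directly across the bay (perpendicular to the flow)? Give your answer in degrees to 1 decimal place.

To cancel the current, the upstream component of the athlete's velocity must equal the flow: 2.0 sin θ = 0.7.
sin θ = 0.7 / 2.0 = 0.3500.
θ = arcsin(0.3500) = 20.487°.

20.5°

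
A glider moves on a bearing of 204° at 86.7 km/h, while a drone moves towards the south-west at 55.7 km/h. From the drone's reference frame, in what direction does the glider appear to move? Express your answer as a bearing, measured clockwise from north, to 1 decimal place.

174.1°

Taking east as x and north as y: glider velocity = (-35.264, -79.204) km/h; drone velocity = (-39.386, -39.386) km/h.
Velocity of glider relative to drone = (-35.264, -79.204) − (-39.386, -39.386) = (4.122, -39.819) km/h.
Bearing = atan2(4.12, -39.82) = 174.09° clockwise from north.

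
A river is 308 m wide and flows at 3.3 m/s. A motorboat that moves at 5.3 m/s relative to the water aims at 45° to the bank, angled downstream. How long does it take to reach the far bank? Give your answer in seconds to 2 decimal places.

The component of the motorboat's velocity perpendicular to the bank is 5.3 × sin 45° = 3.748 m/s.
The flow acts along the bank and has no component across it.
Time = 308 / 3.748 = 82.184 s.

82.18 s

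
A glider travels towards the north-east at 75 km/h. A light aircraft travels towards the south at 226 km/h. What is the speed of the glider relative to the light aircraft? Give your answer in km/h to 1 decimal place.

284.0 km/h

Taking east as x and north as y: glider velocity = (53.033, 53.033) km/h; light aircraft velocity = (0.000, -226.000) km/h.
Velocity of glider relative to light aircraft = (53.033, 53.033) − (0.000, -226.000) = (53.033, 279.033) km/h.
Magnitude = |(53.033, 279.033)| = 284.028 km/h.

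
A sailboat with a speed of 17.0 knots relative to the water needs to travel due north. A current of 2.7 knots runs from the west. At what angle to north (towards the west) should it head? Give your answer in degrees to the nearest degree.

9°

The current pushes perpendicular to the desired track; the heading must have a component into the current equal to 2.7 knots: 17.0 sin θ = 2.7.
sin θ = 0.1588, so θ = 9.139°.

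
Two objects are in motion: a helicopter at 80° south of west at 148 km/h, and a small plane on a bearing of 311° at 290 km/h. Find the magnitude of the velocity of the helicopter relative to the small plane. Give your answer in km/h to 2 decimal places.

387.58 km/h

Taking east as x and north as y: helicopter velocity = (-25.700, -145.752) km/h; small plane velocity = (-218.866, 190.257) km/h.
Velocity of helicopter relative to small plane = (-25.700, -145.752) − (-218.866, 190.257) = (193.166, -336.009) km/h.
Magnitude = |(193.166, -336.009)| = 387.576 km/h.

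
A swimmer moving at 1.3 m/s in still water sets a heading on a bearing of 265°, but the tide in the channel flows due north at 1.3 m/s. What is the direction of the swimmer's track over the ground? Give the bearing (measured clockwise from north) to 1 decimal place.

Taking east as x and north as y: velocity relative to the water = (-1.295, -0.113) m/s; the water relative to ground = (0.000, 1.300) m/s.
Velocity relative to ground = (-1.295, -0.113) + (0.000, 1.300) = (-1.295, 1.187) m/s.
Bearing = atan2(-1.30, 1.19) = 312.50° clockwise from north.

312.5°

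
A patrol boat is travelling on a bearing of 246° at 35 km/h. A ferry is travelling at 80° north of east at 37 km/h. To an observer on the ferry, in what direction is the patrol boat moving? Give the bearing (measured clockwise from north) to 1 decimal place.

217.2°

Taking east as x and north as y: patrol boat velocity = (-31.974, -14.236) km/h; ferry velocity = (6.425, 36.438) km/h.
Velocity of patrol boat relative to ferry = (-31.974, -14.236) − (6.425, 36.438) = (-38.399, -50.674) km/h.
Bearing = atan2(-38.40, -50.67) = 217.15° clockwise from north.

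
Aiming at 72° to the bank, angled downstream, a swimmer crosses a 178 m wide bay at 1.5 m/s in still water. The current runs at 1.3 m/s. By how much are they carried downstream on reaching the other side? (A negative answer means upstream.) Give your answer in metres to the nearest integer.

Perpendicular speed = 1.427 m/s; crossing time = 178 / 1.427 = 124.774 s.
Net downstream speed = 1.764 m/s.
Drift = 1.764 × 124.774 = 220.041 m (downstream).

220 m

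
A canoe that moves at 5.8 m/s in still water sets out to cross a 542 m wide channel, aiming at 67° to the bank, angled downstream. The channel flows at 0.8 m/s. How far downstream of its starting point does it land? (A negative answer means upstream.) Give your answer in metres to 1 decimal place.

Perpendicular speed = 5.339 m/s; crossing time = 542 / 5.339 = 101.519 s.
Net downstream speed = 3.066 m/s.
Drift = 3.066 × 101.519 = 311.280 m (downstream).

311.3 m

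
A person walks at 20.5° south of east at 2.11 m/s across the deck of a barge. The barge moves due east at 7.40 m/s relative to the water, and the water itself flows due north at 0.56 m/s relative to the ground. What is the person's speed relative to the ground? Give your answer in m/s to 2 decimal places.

In east/north components (m/s): person relative to barge = (1.976, -0.739); barge relative to water = (7.400, 0.000); water relative to ground = (0.000, 0.560).
Sum = (9.376, -0.179) m/s.
Speed = |(9.376, -0.179)| = 9.378 m/s.

9.38 m/s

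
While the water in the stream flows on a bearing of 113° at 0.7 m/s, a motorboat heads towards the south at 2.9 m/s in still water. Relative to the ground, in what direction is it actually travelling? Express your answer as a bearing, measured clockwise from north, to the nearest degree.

Taking east as x and north as y: velocity relative to the water = (0.000, -2.900) m/s; the water relative to ground = (0.644, -0.274) m/s.
Velocity relative to ground = (0.000, -2.900) + (0.644, -0.274) = (0.644, -3.174) m/s.
Bearing = atan2(0.64, -3.17) = 168.52° clockwise from north.

169°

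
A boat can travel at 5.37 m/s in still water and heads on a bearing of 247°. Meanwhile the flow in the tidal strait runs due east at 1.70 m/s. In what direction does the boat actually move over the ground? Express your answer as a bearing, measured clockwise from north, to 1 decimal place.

Taking east as x and north as y: velocity relative to the water = (-4.943, -2.098) m/s; the water relative to ground = (1.700, 0.000) m/s.
Velocity relative to ground = (-4.943, -2.098) + (1.700, 0.000) = (-3.243, -2.098) m/s.
Bearing = atan2(-3.24, -2.10) = 237.10° clockwise from north.

237.1°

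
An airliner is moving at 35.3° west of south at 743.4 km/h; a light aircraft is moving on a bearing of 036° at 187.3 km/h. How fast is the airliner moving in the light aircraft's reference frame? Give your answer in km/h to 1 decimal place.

Taking east as x and north as y: airliner velocity = (-429.579, -606.717) km/h; light aircraft velocity = (110.092, 151.529) km/h.
Velocity of airliner relative to light aircraft = (-429.579, -606.717) − (110.092, 151.529) = (-539.672, -758.246) km/h.
Magnitude = |(-539.672, -758.246)| = 930.689 km/h.

930.7 km/h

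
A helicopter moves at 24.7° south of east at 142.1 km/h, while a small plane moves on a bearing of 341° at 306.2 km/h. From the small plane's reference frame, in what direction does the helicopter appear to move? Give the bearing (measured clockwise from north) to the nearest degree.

Taking east as x and north as y: helicopter velocity = (129.099, -59.379) km/h; small plane velocity = (-99.689, 289.518) km/h.
Velocity of helicopter relative to small plane = (129.099, -59.379) − (-99.689, 289.518) = (228.788, -348.897) km/h.
Bearing = atan2(228.79, -348.90) = 146.75° clockwise from north.

147°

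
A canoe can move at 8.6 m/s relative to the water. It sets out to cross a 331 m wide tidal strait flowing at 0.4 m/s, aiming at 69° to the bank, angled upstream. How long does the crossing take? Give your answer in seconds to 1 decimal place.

41.2 s

The component of the canoe's velocity perpendicular to the bank is 8.6 × sin 69° = 8.029 m/s.
Only the cross-stream component determines the crossing time; the current contributes nothing perpendicular to the bank.
Time = 331 / 8.029 = 41.227 s.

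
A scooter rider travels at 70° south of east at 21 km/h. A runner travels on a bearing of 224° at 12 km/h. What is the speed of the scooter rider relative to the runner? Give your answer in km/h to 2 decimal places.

19.08 km/h

Taking east as x and north as y: scooter rider velocity = (7.182, -19.734) km/h; runner velocity = (-8.336, -8.632) km/h.
Velocity of scooter rider relative to runner = (7.182, -19.734) − (-8.336, -8.632) = (15.518, -11.101) km/h.
Magnitude = |(15.518, -11.101)| = 19.080 km/h.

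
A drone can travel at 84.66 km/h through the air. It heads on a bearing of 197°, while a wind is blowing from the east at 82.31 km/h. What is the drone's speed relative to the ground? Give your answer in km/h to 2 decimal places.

Taking east as x and north as y: velocity relative to the air = (-24.752, -80.961) km/h; the air relative to ground = (-82.310, 0.000) km/h.
Velocity relative to ground = (-24.752, -80.961) + (-82.310, 0.000) = (-107.062, -80.961) km/h.
Speed = |(-107.062, -80.961)| = 134.227 km/h.

134.23 km/h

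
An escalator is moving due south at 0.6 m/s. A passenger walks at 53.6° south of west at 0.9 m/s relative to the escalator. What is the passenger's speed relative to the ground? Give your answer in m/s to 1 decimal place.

Taking east as x and north as y: escalator velocity = (0.000, -0.600) m/s; passenger velocity relative to escalator = (-0.534, -0.724) m/s.
Velocity relative to ground = (0.000, -0.600) + (-0.534, -0.724) = (-0.534, -1.324) m/s.
Speed = |(-0.534, -1.324)| = 1.428 m/s.

1.4 m/s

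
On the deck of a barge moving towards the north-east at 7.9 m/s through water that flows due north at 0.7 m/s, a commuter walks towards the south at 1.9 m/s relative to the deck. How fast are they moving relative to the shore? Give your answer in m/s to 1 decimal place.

In east/north components (m/s): commuter relative to barge = (0.000, -1.900); barge relative to water = (5.586, 5.586); water relative to ground = (0.000, 0.700).
Sum = (5.586, 4.386) m/s.
Speed = |(5.586, 4.386)| = 7.102 m/s.

7.1 m/s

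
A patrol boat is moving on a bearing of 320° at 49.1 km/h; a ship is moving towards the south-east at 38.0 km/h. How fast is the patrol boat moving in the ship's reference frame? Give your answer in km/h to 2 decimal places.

Taking east as x and north as y: patrol boat velocity = (-31.561, 37.613) km/h; ship velocity = (26.870, -26.870) km/h.
Velocity of patrol boat relative to ship = (-31.561, 37.613) − (26.870, -26.870) = (-58.431, 64.483) km/h.
Magnitude = |(-58.431, 64.483)| = 87.018 km/h.

87.02 km/h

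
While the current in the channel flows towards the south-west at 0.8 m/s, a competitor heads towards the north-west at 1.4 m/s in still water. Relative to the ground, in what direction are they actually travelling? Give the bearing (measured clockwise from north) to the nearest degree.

Taking east as x and north as y: velocity relative to the water = (-0.990, 0.990) m/s; the water relative to ground = (-0.566, -0.566) m/s.
Velocity relative to ground = (-0.990, 0.990) + (-0.566, -0.566) = (-1.556, 0.424) m/s.
Bearing = atan2(-1.56, 0.42) = 285.26° clockwise from north.

285°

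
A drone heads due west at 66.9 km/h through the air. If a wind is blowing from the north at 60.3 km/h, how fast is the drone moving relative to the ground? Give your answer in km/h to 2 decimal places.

90.06 km/h

Taking east as x and north as y: velocity relative to the air = (-66.900, 0.000) km/h; the air relative to ground = (0.000, -60.300) km/h.
Velocity relative to ground = (-66.900, 0.000) + (0.000, -60.300) = (-66.900, -60.300) km/h.
Speed = |(-66.900, -60.300)| = 90.065 km/h.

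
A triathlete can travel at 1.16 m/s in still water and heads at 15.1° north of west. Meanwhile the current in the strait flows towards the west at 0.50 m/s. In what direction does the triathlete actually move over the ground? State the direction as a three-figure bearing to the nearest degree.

281°

Taking east as x and north as y: velocity relative to the water = (-1.120, 0.302) m/s; the water relative to ground = (-0.500, 0.000) m/s.
Velocity relative to ground = (-1.120, 0.302) + (-0.500, 0.000) = (-1.620, 0.302) m/s.
Bearing = atan2(-1.62, 0.30) = 280.57° clockwise from north.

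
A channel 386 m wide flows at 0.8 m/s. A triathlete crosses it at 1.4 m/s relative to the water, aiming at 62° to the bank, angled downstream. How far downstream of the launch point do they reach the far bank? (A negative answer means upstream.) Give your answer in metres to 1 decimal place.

455.1 m

Perpendicular speed = 1.236 m/s; crossing time = 386 / 1.236 = 312.266 s.
Net downstream speed = 1.457 m/s.
Drift = 1.457 × 312.266 = 455.052 m (downstream).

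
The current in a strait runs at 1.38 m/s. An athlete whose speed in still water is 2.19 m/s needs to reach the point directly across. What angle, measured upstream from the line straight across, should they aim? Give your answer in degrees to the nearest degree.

To cancel the current, the upstream component of the athlete's velocity must equal the flow: 2.19 sin θ = 1.38.
sin θ = 1.38 / 2.19 = 0.6301.
θ = arcsin(0.6301) = 39.060°.

39°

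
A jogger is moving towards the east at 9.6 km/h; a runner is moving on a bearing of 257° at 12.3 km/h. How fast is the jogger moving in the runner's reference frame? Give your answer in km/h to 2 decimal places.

21.76 km/h

Taking east as x and north as y: jogger velocity = (9.600, 0.000) km/h; runner velocity = (-11.985, -2.767) km/h.
Velocity of jogger relative to runner = (9.600, 0.000) − (-11.985, -2.767) = (21.585, 2.767) km/h.
Magnitude = |(21.585, 2.767)| = 21.761 km/h.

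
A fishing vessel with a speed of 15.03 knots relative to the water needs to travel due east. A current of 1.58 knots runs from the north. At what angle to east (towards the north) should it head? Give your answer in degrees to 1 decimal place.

The current pushes perpendicular to the desired track; the heading must have a component into the current equal to 1.58 knots: 15.03 sin θ = 1.58.
sin θ = 0.1051, so θ = 6.034°.

6.0°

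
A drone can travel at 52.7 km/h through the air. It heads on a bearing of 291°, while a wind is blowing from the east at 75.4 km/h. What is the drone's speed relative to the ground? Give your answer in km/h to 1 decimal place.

126.0 km/h

Taking east as x and north as y: velocity relative to the air = (-49.200, 18.886) km/h; the air relative to ground = (-75.400, 0.000) km/h.
Velocity relative to ground = (-49.200, 18.886) + (-75.400, 0.000) = (-124.600, 18.886) km/h.
Speed = |(-124.600, 18.886)| = 126.023 km/h.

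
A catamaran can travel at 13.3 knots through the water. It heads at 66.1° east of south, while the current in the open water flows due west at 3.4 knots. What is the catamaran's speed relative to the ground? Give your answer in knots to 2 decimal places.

10.28 knots

Taking east as x and north as y: velocity relative to the water = (12.160, -5.388) knots; the water relative to ground = (-3.400, 0.000) knots.
Velocity relative to ground = (12.160, -5.388) + (-3.400, 0.000) = (8.760, -5.388) knots.
Speed = |(8.760, -5.388)| = 10.284 knots.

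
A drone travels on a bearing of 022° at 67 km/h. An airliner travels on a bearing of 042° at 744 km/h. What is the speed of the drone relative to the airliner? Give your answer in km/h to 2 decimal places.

681.43 km/h

Taking east as x and north as y: drone velocity = (25.099, 62.121) km/h; airliner velocity = (497.833, 552.900) km/h.
Velocity of drone relative to airliner = (25.099, 62.121) − (497.833, 552.900) = (-472.735, -490.778) km/h.
Magnitude = |(-472.735, -490.778)| = 681.426 km/h.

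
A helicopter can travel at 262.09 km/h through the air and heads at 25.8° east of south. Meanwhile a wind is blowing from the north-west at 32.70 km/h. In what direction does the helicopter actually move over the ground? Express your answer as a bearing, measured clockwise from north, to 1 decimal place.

152.1°

Taking east as x and north as y: velocity relative to the air = (114.070, -235.965) km/h; the air relative to ground = (23.122, -23.122) km/h.
Velocity relative to ground = (114.070, -235.965) + (23.122, -23.122) = (137.192, -259.087) km/h.
Bearing = atan2(137.19, -259.09) = 152.10° clockwise from north.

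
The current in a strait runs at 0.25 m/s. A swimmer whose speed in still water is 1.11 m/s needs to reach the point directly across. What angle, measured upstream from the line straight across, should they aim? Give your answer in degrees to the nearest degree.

13°

To cancel the current, the upstream component of the swimmer's velocity must equal the flow: 1.11 sin θ = 0.25.
sin θ = 0.25 / 1.11 = 0.2252.
θ = arcsin(0.2252) = 13.016°.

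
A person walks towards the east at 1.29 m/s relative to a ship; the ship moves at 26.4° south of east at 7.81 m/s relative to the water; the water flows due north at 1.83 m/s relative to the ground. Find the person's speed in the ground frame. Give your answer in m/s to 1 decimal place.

In east/north components (m/s): person relative to ship = (1.290, 0.000); ship relative to water = (6.996, -3.473); water relative to ground = (0.000, 1.830).
Sum = (8.286, -1.643) m/s.
Speed = |(8.286, -1.643)| = 8.447 m/s.

8.4 m/s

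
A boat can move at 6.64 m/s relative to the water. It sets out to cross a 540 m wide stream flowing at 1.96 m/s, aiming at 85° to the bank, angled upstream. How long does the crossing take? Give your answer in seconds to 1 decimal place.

The component of the boat's velocity perpendicular to the bank is 6.64 × sin 85° = 6.615 m/s.
The current is parallel to the bank, so it does not affect the crossing time.
Time = 540 / 6.615 = 81.636 s.

81.6 s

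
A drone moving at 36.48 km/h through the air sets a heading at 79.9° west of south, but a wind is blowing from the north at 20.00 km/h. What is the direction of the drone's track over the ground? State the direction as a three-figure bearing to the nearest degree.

Taking east as x and north as y: velocity relative to the air = (-35.915, -6.397) km/h; the air relative to ground = (0.000, -20.000) km/h.
Velocity relative to ground = (-35.915, -6.397) + (0.000, -20.000) = (-35.915, -26.397) km/h.
Bearing = atan2(-35.91, -26.40) = 233.68° clockwise from north.

234°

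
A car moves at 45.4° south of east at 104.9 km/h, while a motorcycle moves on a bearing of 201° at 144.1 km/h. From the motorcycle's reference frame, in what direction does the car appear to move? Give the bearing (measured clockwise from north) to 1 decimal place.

064.5°

Taking east as x and north as y: car velocity = (73.656, -74.692) km/h; motorcycle velocity = (-51.641, -134.529) km/h.
Velocity of car relative to motorcycle = (73.656, -74.692) − (-51.641, -134.529) = (125.297, 59.837) km/h.
Bearing = atan2(125.30, 59.84) = 64.47° clockwise from north.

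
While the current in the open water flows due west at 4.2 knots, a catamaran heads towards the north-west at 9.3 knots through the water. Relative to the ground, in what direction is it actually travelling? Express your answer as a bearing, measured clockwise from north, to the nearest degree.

301°

Taking east as x and north as y: velocity relative to the water = (-6.576, 6.576) knots; the water relative to ground = (-4.200, 0.000) knots.
Velocity relative to ground = (-6.576, 6.576) + (-4.200, 0.000) = (-10.776, 6.576) knots.
Bearing = atan2(-10.78, 6.58) = 301.39° clockwise from north.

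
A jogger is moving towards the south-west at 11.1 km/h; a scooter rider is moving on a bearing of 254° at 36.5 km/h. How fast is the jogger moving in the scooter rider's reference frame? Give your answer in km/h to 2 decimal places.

27.33 km/h

Taking east as x and north as y: jogger velocity = (-7.849, -7.849) km/h; scooter rider velocity = (-35.086, -10.061) km/h.
Velocity of jogger relative to scooter rider = (-7.849, -7.849) − (-35.086, -10.061) = (27.237, 2.212) km/h.
Magnitude = |(27.237, 2.212)| = 27.327 km/h.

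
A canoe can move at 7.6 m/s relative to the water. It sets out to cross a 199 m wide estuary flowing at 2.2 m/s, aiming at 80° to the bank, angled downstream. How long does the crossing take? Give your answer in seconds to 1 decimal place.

The component of the canoe's velocity perpendicular to the bank is 7.6 × sin 80° = 7.485 m/s.
The current is parallel to the bank, so it does not affect the crossing time.
Time = 199 / 7.485 = 26.588 s.

26.6 s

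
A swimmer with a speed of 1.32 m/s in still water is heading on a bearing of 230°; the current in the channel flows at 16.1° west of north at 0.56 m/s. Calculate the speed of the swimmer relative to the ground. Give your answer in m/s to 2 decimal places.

1.21 m/s

Taking east as x and north as y: velocity relative to the water = (-1.011, -0.848) m/s; the water relative to ground = (-0.155, 0.538) m/s.
Velocity relative to ground = (-1.011, -0.848) + (-0.155, 0.538) = (-1.166, -0.310) m/s.
Speed = |(-1.166, -0.310)| = 1.207 m/s.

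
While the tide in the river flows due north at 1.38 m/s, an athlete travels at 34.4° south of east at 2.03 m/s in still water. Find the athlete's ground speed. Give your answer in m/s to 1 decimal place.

Taking east as x and north as y: velocity relative to the water = (1.675, -1.147) m/s; the water relative to ground = (0.000, 1.380) m/s.
Velocity relative to ground = (1.675, -1.147) + (0.000, 1.380) = (1.675, 0.233) m/s.
Speed = |(1.675, 0.233)| = 1.691 m/s.

1.7 m/s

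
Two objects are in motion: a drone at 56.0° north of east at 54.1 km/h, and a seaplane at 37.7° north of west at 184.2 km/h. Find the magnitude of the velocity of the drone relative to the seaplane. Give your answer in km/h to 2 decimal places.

188.60 km/h

Taking east as x and north as y: drone velocity = (30.252, 44.851) km/h; seaplane velocity = (-145.743, 112.643) km/h.
Velocity of drone relative to seaplane = (30.252, 44.851) − (-145.743, 112.643) = (175.996, -67.792) km/h.
Magnitude = |(175.996, -67.792)| = 188.601 km/h.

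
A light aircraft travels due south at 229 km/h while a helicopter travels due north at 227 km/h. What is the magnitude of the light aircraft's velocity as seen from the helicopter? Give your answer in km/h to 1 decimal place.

456.0 km/h

Taking east as x and north as y: light aircraft velocity = (0.000, -229.000) km/h; helicopter velocity = (0.000, 227.000) km/h.
Velocity of light aircraft relative to helicopter = (0.000, -229.000) − (0.000, 227.000) = (0.000, -456.000) km/h.
Magnitude = |(0.000, -456.000)| = 456.000 km/h.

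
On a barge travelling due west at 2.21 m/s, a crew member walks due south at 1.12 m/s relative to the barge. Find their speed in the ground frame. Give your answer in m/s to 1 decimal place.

Taking east as x and north as y: barge velocity = (-2.210, 0.000) m/s; crew member velocity relative to barge = (0.000, -1.120) m/s.
Velocity relative to ground = (-2.210, 0.000) + (0.000, -1.120) = (-2.210, -1.120) m/s.
Speed = |(-2.210, -1.120)| = 2.478 m/s.

2.5 m/s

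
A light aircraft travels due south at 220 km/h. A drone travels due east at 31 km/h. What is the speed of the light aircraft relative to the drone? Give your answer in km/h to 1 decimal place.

222.2 km/h

Taking east as x and north as y: light aircraft velocity = (0.000, -220.000) km/h; drone velocity = (31.000, 0.000) km/h.
Velocity of light aircraft relative to drone = (0.000, -220.000) − (31.000, 0.000) = (-31.000, -220.000) km/h.
Magnitude = |(-31.000, -220.000)| = 222.173 km/h.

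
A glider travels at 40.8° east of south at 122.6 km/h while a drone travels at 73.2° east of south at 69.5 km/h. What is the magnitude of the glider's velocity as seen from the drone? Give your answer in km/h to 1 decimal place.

Taking east as x and north as y: glider velocity = (80.109, -92.808) km/h; drone velocity = (66.534, -20.088) km/h.
Velocity of glider relative to drone = (80.109, -92.808) − (66.534, -20.088) = (13.576, -72.720) km/h.
Magnitude = |(13.576, -72.720)| = 73.976 km/h.

74.0 km/h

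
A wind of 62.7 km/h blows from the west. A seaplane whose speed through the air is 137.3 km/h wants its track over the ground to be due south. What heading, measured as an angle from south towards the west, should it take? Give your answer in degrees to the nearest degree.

The wind pushes perpendicular to the desired track; the heading must have a component into the wind equal to 62.7 km/h: 137.3 sin θ = 62.7.
sin θ = 0.4567, so θ = 27.172°.

27°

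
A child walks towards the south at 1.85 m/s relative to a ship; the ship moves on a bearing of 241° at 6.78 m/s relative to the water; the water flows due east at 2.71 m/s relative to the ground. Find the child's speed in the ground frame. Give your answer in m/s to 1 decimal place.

6.1 m/s

In east/north components (m/s): child relative to ship = (0.000, -1.850); ship relative to water = (-5.930, -3.287); water relative to ground = (2.710, 0.000).
Sum = (-3.220, -5.137) m/s.
Speed = |(-3.220, -5.137)| = 6.063 m/s.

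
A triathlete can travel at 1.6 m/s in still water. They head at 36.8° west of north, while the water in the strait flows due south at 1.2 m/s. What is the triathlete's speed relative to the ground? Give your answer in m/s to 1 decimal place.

Taking east as x and north as y: velocity relative to the water = (-0.958, 1.281) m/s; the water relative to ground = (0.000, -1.200) m/s.
Velocity relative to ground = (-0.958, 1.281) + (0.000, -1.200) = (-0.958, 0.081) m/s.
Speed = |(-0.958, 0.081)| = 0.962 m/s.

1.0 m/s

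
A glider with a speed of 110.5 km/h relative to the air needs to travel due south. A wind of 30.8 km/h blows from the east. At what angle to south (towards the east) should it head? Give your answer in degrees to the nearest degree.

The wind pushes perpendicular to the desired track; the heading must have a component into the wind equal to 30.8 km/h: 110.5 sin θ = 30.8.
sin θ = 0.2787, so θ = 16.185°.

16°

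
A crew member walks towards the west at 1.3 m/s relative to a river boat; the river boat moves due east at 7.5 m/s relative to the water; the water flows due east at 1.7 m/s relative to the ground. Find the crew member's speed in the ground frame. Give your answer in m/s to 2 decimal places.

7.90 m/s

In east/north components (m/s): crew member relative to river boat = (-1.300, 0.000); river boat relative to water = (7.500, 0.000); water relative to ground = (1.700, 0.000).
Sum = (7.900, 0.000) m/s.
Speed = |(7.900, 0.000)| = 7.900 m/s.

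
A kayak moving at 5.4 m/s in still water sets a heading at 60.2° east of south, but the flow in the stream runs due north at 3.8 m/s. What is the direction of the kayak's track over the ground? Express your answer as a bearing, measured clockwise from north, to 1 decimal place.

Taking east as x and north as y: velocity relative to the water = (4.686, -2.684) m/s; the water relative to ground = (0.000, 3.800) m/s.
Velocity relative to ground = (4.686, -2.684) + (0.000, 3.800) = (4.686, 1.116) m/s.
Bearing = atan2(4.69, 1.12) = 76.60° clockwise from north.

076.6°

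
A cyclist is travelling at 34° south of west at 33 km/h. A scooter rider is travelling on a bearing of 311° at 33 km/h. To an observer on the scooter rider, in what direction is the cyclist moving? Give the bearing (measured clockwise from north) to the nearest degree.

184°

Taking east as x and north as y: cyclist velocity = (-27.358, -18.453) km/h; scooter rider velocity = (-24.905, 21.650) km/h.
Velocity of cyclist relative to scooter rider = (-27.358, -18.453) − (-24.905, 21.650) = (-2.453, -40.103) km/h.
Bearing = atan2(-2.45, -40.10) = 183.50° clockwise from north.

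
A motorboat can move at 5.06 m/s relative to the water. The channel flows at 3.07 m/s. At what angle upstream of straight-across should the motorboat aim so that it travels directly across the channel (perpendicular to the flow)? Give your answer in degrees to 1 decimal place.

37.4°

To cancel the current, the upstream component of the motorboat's velocity must equal the flow: 5.06 sin θ = 3.07.
sin θ = 3.07 / 5.06 = 0.6067.
θ = arcsin(0.6067) = 37.353°.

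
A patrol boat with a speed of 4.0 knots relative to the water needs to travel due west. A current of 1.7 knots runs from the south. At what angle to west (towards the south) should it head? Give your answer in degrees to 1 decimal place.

The current pushes perpendicular to the desired track; the heading must have a component into the current equal to 1.7 knots: 4.0 sin θ = 1.7.
sin θ = 0.4250, so θ = 25.151°.

25.2°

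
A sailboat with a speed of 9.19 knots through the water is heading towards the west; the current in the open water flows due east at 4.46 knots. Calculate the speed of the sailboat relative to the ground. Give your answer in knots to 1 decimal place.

Taking east as x and north as y: velocity relative to the water = (-9.190, 0.000) knots; the water relative to ground = (4.460, 0.000) knots.
Velocity relative to ground = (-9.190, 0.000) + (4.460, 0.000) = (-4.730, 0.000) knots.
Speed = |(-4.730, 0.000)| = 4.730 knots.

4.7 knots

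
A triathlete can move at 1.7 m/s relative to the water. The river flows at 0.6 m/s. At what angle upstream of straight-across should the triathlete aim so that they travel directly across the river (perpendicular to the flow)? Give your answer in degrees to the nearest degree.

To cancel the current, the upstream component of the triathlete's velocity must equal the flow: 1.7 sin θ = 0.6.
sin θ = 0.6 / 1.7 = 0.3529.
θ = arcsin(0.3529) = 20.667°.

21°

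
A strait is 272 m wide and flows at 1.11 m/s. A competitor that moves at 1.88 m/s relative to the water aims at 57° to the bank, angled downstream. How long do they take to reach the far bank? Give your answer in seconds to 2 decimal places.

The component of the competitor's velocity perpendicular to the bank is 1.88 × sin 57° = 1.577 m/s.
The current is parallel to the bank, so it does not affect the crossing time.
Time = 272 / 1.577 = 172.512 s.

172.51 s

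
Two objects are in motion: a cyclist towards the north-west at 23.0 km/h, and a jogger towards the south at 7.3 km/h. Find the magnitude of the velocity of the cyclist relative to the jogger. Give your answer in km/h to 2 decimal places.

Taking east as x and north as y: cyclist velocity = (-16.263, 16.263) km/h; jogger velocity = (0.000, -7.300) km/h.
Velocity of cyclist relative to jogger = (-16.263, 16.263) − (0.000, -7.300) = (-16.263, 23.563) km/h.
Magnitude = |(-16.263, 23.563)| = 28.631 km/h.

28.63 km/h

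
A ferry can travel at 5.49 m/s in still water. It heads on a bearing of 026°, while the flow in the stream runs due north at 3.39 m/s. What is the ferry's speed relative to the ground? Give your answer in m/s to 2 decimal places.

Taking east as x and north as y: velocity relative to the water = (2.407, 4.934) m/s; the water relative to ground = (0.000, 3.390) m/s.
Velocity relative to ground = (2.407, 4.934) + (0.000, 3.390) = (2.407, 8.324) m/s.
Speed = |(2.407, 8.324)| = 8.665 m/s.

8.67 m/s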